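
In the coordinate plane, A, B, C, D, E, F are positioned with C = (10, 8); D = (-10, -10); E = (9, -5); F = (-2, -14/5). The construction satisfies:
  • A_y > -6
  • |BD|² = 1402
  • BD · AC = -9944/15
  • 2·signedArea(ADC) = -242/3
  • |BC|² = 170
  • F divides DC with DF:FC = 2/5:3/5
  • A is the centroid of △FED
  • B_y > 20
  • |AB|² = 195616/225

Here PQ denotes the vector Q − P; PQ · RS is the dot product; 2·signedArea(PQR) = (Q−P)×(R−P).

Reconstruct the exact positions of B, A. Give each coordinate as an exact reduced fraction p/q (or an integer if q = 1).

A = (-1, -89/15)
B = (11, 21)

1. A_x = -1  [A is the centroid of △FED]
2. A_y = -89/15  [A is the centroid of △FED]
   → A = (-1, -89/15)
3. B_x = 11  [line -11·x + -209/15·y + 2068/5 = 0 ∩ |BD|² = 1402]
4. B_y = 21  [line -11·x + -209/15·y + 2068/5 = 0 ∩ |BD|² = 1402]
   → B = (11, 21)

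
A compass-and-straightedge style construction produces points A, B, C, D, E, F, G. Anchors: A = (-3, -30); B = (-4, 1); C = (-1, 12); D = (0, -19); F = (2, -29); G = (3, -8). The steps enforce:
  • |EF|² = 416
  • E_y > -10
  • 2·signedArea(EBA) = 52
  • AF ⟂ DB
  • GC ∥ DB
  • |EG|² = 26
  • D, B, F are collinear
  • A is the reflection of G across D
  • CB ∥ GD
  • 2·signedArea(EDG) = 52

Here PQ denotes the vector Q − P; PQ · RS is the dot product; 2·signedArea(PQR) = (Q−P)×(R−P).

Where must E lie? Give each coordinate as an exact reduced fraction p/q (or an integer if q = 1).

1. E_x = -2  [2·signedArea(EBA) = 52 ∩ 2·signedArea(EDG) = 52]
2. E_y = -9  [2·signedArea(EBA) = 52 ∩ 2·signedArea(EDG) = 52]
   → E = (-2, -9)

E = (-2, -9)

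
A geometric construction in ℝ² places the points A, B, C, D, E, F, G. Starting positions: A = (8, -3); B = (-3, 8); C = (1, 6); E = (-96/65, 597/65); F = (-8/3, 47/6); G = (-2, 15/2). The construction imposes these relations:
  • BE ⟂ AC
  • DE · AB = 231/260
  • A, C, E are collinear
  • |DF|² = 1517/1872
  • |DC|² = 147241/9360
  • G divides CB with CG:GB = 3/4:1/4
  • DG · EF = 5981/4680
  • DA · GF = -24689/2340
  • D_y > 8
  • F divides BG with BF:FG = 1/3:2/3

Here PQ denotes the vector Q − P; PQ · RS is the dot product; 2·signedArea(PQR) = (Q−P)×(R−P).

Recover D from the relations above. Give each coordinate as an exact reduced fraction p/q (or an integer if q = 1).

1. D_x = -404/195  [DG · EF = 5981/4680 ∩ DA · GF = -24689/2340]
2. D_y = 6637/780  [DG · EF = 5981/4680 ∩ DA · GF = -24689/2340]
   → D = (-404/195, 6637/780)

D = (-404/195, 6637/780)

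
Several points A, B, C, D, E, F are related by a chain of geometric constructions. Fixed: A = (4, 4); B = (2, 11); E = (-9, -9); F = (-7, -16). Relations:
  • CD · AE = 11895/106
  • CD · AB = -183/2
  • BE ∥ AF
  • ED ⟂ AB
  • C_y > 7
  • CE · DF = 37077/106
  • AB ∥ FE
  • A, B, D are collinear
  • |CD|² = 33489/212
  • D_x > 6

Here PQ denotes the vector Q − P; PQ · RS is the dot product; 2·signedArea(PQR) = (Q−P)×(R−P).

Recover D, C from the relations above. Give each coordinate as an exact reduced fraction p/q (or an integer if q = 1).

1. D_x = 342/53  [A, B, D are collinear ∩ ED ⟂ AB]
2. D_y = -243/53  [A, B, D are collinear ∩ ED ⟂ AB]
   → D = (342/53, -243/53)
3. C_x = 3  [CE · DF = 37077/106 ∩ CD · AB = -183/2]
4. C_y = 15/2  [CE · DF = 37077/106 ∩ CD · AB = -183/2]
   → C = (3, 15/2)

C = (3, 15/2)
D = (342/53, -243/53)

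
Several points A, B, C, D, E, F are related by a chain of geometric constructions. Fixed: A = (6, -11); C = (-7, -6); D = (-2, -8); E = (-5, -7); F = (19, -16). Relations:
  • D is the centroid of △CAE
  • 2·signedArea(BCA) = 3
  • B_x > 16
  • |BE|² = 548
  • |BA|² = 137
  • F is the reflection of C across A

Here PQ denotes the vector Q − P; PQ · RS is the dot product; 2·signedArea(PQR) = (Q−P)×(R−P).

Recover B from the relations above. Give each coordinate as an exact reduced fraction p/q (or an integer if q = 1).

1. B_x = 17  [line 5·x + 13·y + 110 = 0 ∩ |BA|² = 137]
2. B_y = -15  [line 5·x + 13·y + 110 = 0 ∩ |BA|² = 137]
   → B = (17, -15)

B = (17, -15)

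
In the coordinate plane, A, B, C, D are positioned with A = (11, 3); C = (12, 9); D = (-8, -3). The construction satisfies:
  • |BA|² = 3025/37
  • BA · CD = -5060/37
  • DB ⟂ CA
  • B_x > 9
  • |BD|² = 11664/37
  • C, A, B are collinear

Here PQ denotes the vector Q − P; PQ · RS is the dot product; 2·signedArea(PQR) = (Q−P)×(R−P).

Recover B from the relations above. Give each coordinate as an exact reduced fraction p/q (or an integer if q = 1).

B = (352/37, -219/37)

1. B_x = 352/37  [C, A, B are collinear ∩ DB ⟂ CA]
2. B_y = -219/37  [C, A, B are collinear ∩ DB ⟂ CA]
   → B = (352/37, -219/37)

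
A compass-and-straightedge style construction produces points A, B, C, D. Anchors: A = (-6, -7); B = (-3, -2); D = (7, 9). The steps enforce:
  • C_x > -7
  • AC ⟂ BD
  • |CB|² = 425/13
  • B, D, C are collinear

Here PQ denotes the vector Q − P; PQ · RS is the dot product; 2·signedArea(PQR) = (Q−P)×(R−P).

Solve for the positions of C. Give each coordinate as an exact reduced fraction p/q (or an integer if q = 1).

1. C_x = -89/13  [B, D, C are collinear ∩ AC ⟂ BD]
2. C_y = -81/13  [B, D, C are collinear ∩ AC ⟂ BD]
   → C = (-89/13, -81/13)

C = (-89/13, -81/13)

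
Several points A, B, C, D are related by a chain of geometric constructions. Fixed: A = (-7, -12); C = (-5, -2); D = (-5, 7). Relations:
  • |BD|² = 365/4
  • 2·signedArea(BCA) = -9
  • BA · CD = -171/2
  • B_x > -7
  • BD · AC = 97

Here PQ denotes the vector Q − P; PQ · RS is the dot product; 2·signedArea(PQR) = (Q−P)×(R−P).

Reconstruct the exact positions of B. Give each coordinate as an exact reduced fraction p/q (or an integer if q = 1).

1. B_x = -6  [BD · AC = 97 ∩ BA · CD = -171/2]
2. B_y = -5/2  [BD · AC = 97 ∩ BA · CD = -171/2]
   → B = (-6, -5/2)

B = (-6, -5/2)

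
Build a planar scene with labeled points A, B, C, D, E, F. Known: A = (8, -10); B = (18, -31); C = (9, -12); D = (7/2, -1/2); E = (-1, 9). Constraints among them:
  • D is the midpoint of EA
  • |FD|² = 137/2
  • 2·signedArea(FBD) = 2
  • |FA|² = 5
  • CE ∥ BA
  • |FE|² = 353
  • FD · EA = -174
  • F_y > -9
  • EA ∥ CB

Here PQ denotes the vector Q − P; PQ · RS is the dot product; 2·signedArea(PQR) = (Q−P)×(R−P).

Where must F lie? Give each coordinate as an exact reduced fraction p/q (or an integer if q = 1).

1. F_x = 7  [FD · EA = -174 ∩ 2·signedArea(FBD) = 2]
2. F_y = -8  [FD · EA = -174 ∩ 2·signedArea(FBD) = 2]
   → F = (7, -8)

F = (7, -8)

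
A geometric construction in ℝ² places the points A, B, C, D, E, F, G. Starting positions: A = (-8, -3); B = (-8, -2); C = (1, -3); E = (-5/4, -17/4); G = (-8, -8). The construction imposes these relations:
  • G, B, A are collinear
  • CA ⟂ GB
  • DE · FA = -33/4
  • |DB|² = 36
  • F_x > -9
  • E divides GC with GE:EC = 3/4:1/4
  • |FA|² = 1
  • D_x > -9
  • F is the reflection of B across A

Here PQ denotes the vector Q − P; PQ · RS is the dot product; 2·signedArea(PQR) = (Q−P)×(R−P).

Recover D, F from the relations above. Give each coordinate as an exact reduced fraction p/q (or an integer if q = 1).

D = (-8, 4)
F = (-8, -4)

1. F_x = -8  [F is the reflection of B across A]
2. F_y = -4  [F is the reflection of B across A]
   → F = (-8, -4)
3. D_y = 4  [DE · FA = -33/4]
4. D_x = -8  [|DB|² = 36]
   → D = (-8, 4)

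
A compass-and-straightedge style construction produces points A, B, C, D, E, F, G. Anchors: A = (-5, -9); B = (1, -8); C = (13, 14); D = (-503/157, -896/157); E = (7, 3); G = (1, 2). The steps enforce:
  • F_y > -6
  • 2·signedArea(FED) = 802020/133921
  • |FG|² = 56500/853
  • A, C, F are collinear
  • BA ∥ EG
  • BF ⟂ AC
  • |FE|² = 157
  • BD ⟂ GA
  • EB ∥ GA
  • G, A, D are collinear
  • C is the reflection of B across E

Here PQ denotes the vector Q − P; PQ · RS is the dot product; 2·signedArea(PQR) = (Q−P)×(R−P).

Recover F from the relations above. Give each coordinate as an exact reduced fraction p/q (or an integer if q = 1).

F = (-1907/853, -4664/853)

1. F_x = -1907/853  [A, C, F are collinear ∩ BF ⟂ AC]
2. F_y = -4664/853  [A, C, F are collinear ∩ BF ⟂ AC]
   → F = (-1907/853, -4664/853)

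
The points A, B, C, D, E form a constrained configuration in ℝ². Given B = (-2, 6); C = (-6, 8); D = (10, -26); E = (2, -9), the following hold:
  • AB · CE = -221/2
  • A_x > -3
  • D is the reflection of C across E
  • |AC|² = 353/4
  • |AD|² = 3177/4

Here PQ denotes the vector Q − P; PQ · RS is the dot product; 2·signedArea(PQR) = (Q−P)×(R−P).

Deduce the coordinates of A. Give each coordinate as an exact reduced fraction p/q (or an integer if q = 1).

A = (-2, -1/2)

1. A_x = -2  [line -8·x + 17·y + -15/2 = 0 ∩ |AC|² = 353/4]
2. A_y = -1/2  [line -8·x + 17·y + -15/2 = 0 ∩ |AC|² = 353/4]
   → A = (-2, -1/2)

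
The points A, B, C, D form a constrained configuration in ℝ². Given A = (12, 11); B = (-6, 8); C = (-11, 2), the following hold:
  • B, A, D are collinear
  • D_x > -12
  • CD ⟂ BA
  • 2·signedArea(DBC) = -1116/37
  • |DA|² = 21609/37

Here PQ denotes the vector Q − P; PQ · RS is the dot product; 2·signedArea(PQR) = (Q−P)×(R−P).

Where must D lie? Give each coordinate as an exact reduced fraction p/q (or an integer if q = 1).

D = (-438/37, 260/37)

1. D_x = -438/37  [B, A, D are collinear ∩ CD ⟂ BA]
2. D_y = 260/37  [B, A, D are collinear ∩ CD ⟂ BA]
   → D = (-438/37, 260/37)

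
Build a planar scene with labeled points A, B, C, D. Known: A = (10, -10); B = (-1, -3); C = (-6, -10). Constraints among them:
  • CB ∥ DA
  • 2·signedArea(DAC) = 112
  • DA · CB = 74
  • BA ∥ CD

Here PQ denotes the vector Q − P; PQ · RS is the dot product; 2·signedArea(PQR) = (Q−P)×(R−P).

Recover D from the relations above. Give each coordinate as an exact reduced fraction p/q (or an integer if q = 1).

D = (5, -17)

1. D_x = 5  [CB ∥ DA ∩ BA ∥ CD]
2. D_y = -17  [CB ∥ DA ∩ BA ∥ CD]
   → D = (5, -17)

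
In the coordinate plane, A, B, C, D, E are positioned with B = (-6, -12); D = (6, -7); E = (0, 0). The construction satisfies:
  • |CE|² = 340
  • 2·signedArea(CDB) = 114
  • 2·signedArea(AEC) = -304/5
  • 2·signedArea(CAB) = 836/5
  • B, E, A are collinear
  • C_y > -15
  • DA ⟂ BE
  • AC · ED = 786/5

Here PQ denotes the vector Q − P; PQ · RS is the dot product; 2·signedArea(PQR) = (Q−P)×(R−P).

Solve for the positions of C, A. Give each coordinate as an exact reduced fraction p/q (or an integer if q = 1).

A = (-8/5, -16/5)
C = (12, -14)

1. C_x = 12  [line 5·x + -12·y + -228 = 0 ∩ |CE|² = 340]
2. C_y = -14  [line 5·x + -12·y + -228 = 0 ∩ |CE|² = 340]
   → C = (12, -14)
3. A_x = -8/5  [2·signedArea(CAB) = 836/5 ∩ B, E, A are collinear]
4. A_y = -16/5  [2·signedArea(CAB) = 836/5 ∩ B, E, A are collinear]
   → A = (-8/5, -16/5)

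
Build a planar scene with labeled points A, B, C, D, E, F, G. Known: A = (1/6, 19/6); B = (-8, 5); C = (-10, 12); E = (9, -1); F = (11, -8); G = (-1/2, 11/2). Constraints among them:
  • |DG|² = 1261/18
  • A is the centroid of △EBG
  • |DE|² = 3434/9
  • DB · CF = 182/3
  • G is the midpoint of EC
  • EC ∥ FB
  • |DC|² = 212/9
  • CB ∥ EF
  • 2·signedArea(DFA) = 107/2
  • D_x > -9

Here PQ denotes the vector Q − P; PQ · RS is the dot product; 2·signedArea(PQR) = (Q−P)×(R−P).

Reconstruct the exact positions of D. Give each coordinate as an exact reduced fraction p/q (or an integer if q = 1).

1. D_x = -26/3  [DB · CF = 182/3 ∩ 2·signedArea(DFA) = 107/2]
2. D_y = 22/3  [DB · CF = 182/3 ∩ 2·signedArea(DFA) = 107/2]
   → D = (-26/3, 22/3)

D = (-26/3, 22/3)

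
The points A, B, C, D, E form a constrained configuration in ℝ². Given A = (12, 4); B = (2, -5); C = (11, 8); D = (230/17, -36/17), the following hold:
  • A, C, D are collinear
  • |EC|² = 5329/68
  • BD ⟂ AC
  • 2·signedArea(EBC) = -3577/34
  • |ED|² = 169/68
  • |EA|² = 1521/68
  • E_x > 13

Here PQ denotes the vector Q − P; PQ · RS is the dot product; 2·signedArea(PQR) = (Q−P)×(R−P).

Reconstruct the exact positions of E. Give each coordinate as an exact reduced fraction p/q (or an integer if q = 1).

E = (447/34, -10/17)

1. E_x = 447/34  [line -13·x + 9·y + 5991/34 = 0 ∩ |ED|² = 169/68]
2. E_y = -10/17  [line -13·x + 9·y + 5991/34 = 0 ∩ |ED|² = 169/68]
   → E = (447/34, -10/17)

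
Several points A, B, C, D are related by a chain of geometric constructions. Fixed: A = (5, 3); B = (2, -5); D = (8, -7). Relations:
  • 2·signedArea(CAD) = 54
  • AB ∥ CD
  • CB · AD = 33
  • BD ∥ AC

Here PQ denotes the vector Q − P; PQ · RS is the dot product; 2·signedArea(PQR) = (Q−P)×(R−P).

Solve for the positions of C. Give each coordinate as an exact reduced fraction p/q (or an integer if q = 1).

C = (11, 1)

1. C_x = 11  [AB ∥ CD ∩ BD ∥ AC]
2. C_y = 1  [AB ∥ CD ∩ BD ∥ AC]
   → C = (11, 1)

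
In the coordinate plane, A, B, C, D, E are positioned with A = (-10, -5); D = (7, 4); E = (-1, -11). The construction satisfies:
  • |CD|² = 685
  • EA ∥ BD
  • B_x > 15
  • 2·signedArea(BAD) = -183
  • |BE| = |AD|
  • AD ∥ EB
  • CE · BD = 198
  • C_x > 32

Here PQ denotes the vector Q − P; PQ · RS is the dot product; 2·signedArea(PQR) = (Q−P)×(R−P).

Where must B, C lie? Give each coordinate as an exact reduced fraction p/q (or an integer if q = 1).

1. B_x = 16  [EA ∥ BD ∩ AD ∥ EB]
2. B_y = -2  [EA ∥ BD ∩ AD ∥ EB]
   → B = (16, -2)
3. C_x = 33  [line 9·x + -6·y + -255 = 0 ∩ |CD|² = 685]
4. C_y = 7  [line 9·x + -6·y + -255 = 0 ∩ |CD|² = 685]
   → C = (33, 7)

B = (16, -2)
C = (33, 7)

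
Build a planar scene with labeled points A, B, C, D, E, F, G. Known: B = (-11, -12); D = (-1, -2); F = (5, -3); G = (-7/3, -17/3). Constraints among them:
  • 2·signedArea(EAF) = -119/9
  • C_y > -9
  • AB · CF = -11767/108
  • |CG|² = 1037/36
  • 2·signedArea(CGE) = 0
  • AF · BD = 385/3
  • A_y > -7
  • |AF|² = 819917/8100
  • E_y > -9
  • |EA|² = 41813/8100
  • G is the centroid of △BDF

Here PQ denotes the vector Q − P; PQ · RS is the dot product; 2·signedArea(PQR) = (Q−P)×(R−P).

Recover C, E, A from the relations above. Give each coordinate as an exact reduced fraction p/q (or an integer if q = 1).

1. A_x = -202/45  [line -10·x + -10·y + -325/3 = 0 ∩ |AF|² = 819917/8100]
2. A_y = -571/90  [line -10·x + -10·y + -325/3 = 0 ∩ |AF|² = 819917/8100]
   → A = (-202/45, -571/90)
3. C_x = -20/3  [line 293/45·x + 509/90·y + 50417/540 = 0 ∩ |CG|² = 1037/36]
4. C_y = -53/6  [line 293/45·x + 509/90·y + 50417/540 = 0 ∩ |CG|² = 1037/36]
   → C = (-20/3, -53/6)
5. E_x = -29/5  [2·signedArea(CGE) = 0 ∩ 2·signedArea(EAF) = -119/9]
6. E_y = -41/5  [2·signedArea(CGE) = 0 ∩ 2·signedArea(EAF) = -119/9]
   → E = (-29/5, -41/5)

A = (-202/45, -571/90)
C = (-20/3, -53/6)
E = (-29/5, -41/5)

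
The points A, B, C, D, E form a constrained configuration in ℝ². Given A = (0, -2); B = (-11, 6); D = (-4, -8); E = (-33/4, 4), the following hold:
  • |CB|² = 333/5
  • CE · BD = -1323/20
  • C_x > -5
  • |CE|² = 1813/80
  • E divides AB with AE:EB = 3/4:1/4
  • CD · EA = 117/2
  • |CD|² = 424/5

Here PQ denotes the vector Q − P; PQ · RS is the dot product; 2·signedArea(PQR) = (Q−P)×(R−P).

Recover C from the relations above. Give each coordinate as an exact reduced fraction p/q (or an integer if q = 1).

C = (-22/5, 6/5)

1. C_x = -22/5  [CE · BD = -1323/20 ∩ CD · EA = 117/2]
2. C_y = 6/5  [CE · BD = -1323/20 ∩ CD · EA = 117/2]
   → C = (-22/5, 6/5)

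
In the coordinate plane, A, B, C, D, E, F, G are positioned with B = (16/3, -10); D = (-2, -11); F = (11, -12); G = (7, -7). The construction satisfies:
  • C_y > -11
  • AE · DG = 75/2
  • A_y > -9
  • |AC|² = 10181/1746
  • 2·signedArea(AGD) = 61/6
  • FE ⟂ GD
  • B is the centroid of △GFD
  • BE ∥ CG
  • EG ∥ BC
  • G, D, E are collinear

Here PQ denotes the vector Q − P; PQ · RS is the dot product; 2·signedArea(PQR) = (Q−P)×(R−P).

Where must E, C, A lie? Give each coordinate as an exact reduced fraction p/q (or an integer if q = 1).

A = (3157/582, -1713/194)
C = (1120/291, -1034/97)
E = (823/97, -615/97)

1. E_x = 823/97  [G, D, E are collinear ∩ FE ⟂ GD]
2. E_y = -615/97  [G, D, E are collinear ∩ FE ⟂ GD]
   → E = (823/97, -615/97)
3. C_x = 1120/291  [BE ∥ CG ∩ EG ∥ BC]
4. C_y = -1034/97  [BE ∥ CG ∩ EG ∥ BC]
   → C = (1120/291, -1034/97)
5. A_x = 3157/582  [2·signedArea(AGD) = 61/6 ∩ AE · DG = 75/2]
6. A_y = -1713/194  [2·signedArea(AGD) = 61/6 ∩ AE · DG = 75/2]
   → A = (3157/582, -1713/194)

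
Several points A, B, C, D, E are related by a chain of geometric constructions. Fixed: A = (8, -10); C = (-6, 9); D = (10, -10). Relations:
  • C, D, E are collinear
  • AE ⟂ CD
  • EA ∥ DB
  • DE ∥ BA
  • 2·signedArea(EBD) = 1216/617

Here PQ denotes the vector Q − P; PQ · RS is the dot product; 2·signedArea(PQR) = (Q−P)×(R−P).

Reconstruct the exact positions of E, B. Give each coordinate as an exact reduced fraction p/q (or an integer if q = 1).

1. E_x = 5658/617  [C, D, E are collinear ∩ AE ⟂ CD]
2. E_y = -5562/617  [C, D, E are collinear ∩ AE ⟂ CD]
   → E = (5658/617, -5562/617)
3. B_x = 5448/617  [DE ∥ BA ∩ EA ∥ DB]
4. B_y = -6778/617  [DE ∥ BA ∩ EA ∥ DB]
   → B = (5448/617, -6778/617)

B = (5448/617, -6778/617)
E = (5658/617, -5562/617)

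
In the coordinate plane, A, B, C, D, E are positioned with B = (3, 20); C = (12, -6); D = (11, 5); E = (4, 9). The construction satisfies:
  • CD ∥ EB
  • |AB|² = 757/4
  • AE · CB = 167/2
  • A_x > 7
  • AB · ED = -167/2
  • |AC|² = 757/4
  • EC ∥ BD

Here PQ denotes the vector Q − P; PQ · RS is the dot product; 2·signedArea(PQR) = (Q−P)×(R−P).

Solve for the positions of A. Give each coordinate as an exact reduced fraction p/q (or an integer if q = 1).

A = (15/2, 7)

1. A_x = 15/2  [AE · CB = 167/2 ∩ AB · ED = -167/2]
2. A_y = 7  [AE · CB = 167/2 ∩ AB · ED = -167/2]
   → A = (15/2, 7)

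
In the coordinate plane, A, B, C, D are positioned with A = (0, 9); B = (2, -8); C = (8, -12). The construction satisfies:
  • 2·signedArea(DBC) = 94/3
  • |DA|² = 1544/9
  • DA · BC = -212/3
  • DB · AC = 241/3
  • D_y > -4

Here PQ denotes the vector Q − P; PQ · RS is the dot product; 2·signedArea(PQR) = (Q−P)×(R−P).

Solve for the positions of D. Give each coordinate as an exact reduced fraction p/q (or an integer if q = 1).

D = (10/3, -11/3)

1. D_x = 10/3  [2·signedArea(DBC) = 94/3 ∩ DB · AC = 241/3]
2. D_y = -11/3  [2·signedArea(DBC) = 94/3 ∩ DB · AC = 241/3]
   → D = (10/3, -11/3)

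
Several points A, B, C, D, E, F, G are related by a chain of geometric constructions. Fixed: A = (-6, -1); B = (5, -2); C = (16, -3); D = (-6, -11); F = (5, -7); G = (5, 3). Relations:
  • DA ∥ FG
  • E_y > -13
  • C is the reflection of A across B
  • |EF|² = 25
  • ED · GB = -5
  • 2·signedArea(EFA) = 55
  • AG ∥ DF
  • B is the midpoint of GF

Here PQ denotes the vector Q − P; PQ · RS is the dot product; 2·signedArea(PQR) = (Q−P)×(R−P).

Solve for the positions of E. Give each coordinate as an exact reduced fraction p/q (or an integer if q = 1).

E = (5, -12)

1. E_x = 5  [ED · GB = -5 ∩ 2·signedArea(EFA) = 55]
2. E_y = -12  [ED · GB = -5 ∩ 2·signedArea(EFA) = 55]
   → E = (5, -12)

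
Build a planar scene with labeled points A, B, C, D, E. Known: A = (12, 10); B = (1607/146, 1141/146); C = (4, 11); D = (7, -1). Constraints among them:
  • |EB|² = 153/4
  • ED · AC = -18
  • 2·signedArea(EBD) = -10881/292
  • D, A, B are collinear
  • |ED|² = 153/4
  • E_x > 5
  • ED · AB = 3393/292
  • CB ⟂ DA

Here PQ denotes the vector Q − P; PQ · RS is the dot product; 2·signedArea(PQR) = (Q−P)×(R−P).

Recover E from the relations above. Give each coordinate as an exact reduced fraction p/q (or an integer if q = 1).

1. E_x = 11/2  [ED · AC = -18 ∩ 2·signedArea(EBD) = -10881/292]
2. E_y = 5  [ED · AC = -18 ∩ 2·signedArea(EBD) = -10881/292]
   → E = (11/2, 5)

E = (11/2, 5)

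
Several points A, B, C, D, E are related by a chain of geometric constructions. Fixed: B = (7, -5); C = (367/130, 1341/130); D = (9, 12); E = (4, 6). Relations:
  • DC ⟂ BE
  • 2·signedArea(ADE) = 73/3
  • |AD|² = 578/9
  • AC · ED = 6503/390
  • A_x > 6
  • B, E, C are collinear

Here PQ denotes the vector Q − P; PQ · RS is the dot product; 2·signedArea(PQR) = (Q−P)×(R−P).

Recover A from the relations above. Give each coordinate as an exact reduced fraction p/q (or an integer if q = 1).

A = (20/3, 13/3)

1. A_x = 20/3  [AC · ED = 6503/390 ∩ 2·signedArea(ADE) = 73/3]
2. A_y = 13/3  [AC · ED = 6503/390 ∩ 2·signedArea(ADE) = 73/3]
   → A = (20/3, 13/3)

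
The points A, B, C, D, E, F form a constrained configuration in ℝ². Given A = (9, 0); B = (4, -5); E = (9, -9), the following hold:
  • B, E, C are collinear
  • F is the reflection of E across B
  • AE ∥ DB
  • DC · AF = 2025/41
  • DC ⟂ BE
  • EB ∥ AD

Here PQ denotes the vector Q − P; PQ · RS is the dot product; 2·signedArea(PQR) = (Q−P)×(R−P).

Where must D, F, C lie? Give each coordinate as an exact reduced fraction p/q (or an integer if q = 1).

1. D_x = 4  [AE ∥ DB ∩ EB ∥ AD]
2. D_y = 4  [AE ∥ DB ∩ EB ∥ AD]
   → D = (4, 4)
3. F_x = -1  [F is the reflection of E across B]
4. F_y = -1  [F is the reflection of E across B]
   → F = (-1, -1)
5. C_x = -16/41  [B, E, C are collinear ∩ DC ⟂ BE]
6. C_y = -61/41  [B, E, C are collinear ∩ DC ⟂ BE]
   → C = (-16/41, -61/41)

C = (-16/41, -61/41)
D = (4, 4)
F = (-1, -1)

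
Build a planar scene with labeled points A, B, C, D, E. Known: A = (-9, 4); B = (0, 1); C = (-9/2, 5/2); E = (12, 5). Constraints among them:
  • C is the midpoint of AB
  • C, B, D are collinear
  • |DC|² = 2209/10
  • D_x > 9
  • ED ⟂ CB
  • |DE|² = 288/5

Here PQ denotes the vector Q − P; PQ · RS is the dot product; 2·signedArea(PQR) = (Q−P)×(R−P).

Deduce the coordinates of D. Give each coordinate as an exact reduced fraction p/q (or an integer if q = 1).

1. D_x = 48/5  [C, B, D are collinear ∩ ED ⟂ CB]
2. D_y = -11/5  [C, B, D are collinear ∩ ED ⟂ CB]
   → D = (48/5, -11/5)

D = (48/5, -11/5)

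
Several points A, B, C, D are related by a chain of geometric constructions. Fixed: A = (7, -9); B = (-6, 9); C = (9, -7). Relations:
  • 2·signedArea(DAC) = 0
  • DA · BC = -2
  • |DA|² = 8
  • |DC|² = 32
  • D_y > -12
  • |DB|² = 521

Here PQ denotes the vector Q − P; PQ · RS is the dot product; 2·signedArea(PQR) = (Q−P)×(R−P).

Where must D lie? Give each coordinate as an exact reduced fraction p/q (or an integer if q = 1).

D = (5, -11)

1. D_x = 5  [2·signedArea(DAC) = 0 ∩ DA · BC = -2]
2. D_y = -11  [2·signedArea(DAC) = 0 ∩ DA · BC = -2]
   → D = (5, -11)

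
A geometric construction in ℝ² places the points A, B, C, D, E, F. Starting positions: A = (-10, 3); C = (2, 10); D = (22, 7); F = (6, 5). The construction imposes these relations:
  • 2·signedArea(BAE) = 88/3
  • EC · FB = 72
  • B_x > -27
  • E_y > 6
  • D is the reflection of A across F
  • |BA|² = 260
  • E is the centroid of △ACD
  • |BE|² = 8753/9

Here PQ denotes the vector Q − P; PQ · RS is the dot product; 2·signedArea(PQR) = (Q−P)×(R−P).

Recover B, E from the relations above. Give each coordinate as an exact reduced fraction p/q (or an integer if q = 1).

1. E_x = 14/3  [E is the centroid of △ACD]
2. E_y = 20/3  [E is the centroid of △ACD]
   → E = (14/3, 20/3)
3. B_x = -26  [2·signedArea(BAE) = 88/3 ∩ EC · FB = 72]
4. B_y = 1  [2·signedArea(BAE) = 88/3 ∩ EC · FB = 72]
   → B = (-26, 1)

B = (-26, 1)
E = (14/3, 20/3)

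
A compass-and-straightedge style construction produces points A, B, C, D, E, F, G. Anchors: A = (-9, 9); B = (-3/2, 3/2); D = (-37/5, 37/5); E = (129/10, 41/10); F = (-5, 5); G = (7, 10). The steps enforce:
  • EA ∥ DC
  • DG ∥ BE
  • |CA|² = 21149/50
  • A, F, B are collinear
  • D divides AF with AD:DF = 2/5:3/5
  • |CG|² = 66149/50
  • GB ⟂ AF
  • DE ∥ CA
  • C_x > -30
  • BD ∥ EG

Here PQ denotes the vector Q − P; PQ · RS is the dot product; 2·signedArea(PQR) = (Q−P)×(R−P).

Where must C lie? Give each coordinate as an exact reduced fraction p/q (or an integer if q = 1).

1. C_x = -293/10  [DE ∥ CA ∩ EA ∥ DC]
2. C_y = 123/10  [DE ∥ CA ∩ EA ∥ DC]
   → C = (-293/10, 123/10)

C = (-293/10, 123/10)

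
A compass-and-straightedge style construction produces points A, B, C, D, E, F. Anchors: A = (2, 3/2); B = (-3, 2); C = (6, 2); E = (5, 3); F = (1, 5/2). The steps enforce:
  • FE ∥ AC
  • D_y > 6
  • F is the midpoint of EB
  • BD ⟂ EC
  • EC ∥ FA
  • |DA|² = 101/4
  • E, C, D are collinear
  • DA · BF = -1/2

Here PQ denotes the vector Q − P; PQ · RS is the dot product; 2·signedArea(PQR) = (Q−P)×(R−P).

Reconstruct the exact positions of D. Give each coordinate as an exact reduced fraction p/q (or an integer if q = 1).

1. D_x = 3/2  [E, C, D are collinear ∩ BD ⟂ EC]
2. D_y = 13/2  [E, C, D are collinear ∩ BD ⟂ EC]
   → D = (3/2, 13/2)

D = (3/2, 13/2)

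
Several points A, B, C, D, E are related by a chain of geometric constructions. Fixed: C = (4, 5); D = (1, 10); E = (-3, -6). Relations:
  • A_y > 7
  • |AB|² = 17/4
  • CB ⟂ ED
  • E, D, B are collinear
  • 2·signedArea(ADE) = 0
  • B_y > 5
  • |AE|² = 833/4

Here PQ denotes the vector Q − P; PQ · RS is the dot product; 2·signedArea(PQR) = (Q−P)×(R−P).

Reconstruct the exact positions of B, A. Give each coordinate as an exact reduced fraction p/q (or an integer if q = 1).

1. B_x = 0  [E, D, B are collinear ∩ CB ⟂ ED]
2. B_y = 6  [E, D, B are collinear ∩ CB ⟂ ED]
   → B = (0, 6)
3. A_x = 1/2  [line 16·x + -4·y + 24 = 0 ∩ |AB|² = 17/4]
4. A_y = 8  [line 16·x + -4·y + 24 = 0 ∩ |AB|² = 17/4]
   → A = (1/2, 8)

A = (1/2, 8)
B = (0, 6)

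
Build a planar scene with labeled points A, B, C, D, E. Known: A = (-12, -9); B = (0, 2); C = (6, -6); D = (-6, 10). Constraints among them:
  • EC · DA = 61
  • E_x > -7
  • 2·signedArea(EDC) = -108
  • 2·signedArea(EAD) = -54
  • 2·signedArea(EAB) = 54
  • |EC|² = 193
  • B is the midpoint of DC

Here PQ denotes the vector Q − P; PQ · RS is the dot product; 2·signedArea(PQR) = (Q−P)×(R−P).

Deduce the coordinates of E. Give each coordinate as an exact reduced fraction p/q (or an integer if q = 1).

1. E_x = -6  [2·signedArea(EAD) = -54 ∩ EC · DA = 61]
2. E_y = 1  [2·signedArea(EAD) = -54 ∩ EC · DA = 61]
   → E = (-6, 1)

E = (-6, 1)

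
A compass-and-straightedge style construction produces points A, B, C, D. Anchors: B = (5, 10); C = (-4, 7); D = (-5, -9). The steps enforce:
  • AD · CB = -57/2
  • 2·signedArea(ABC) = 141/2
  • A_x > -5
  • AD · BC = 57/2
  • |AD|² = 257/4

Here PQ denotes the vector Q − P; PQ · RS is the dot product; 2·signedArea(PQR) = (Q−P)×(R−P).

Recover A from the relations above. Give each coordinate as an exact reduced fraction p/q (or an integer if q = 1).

A = (-9/2, -1)

1. A_x = -9/2  [AD · CB = -57/2 ∩ 2·signedArea(ABC) = 141/2]
2. A_y = -1  [AD · CB = -57/2 ∩ 2·signedArea(ABC) = 141/2]
   → A = (-9/2, -1)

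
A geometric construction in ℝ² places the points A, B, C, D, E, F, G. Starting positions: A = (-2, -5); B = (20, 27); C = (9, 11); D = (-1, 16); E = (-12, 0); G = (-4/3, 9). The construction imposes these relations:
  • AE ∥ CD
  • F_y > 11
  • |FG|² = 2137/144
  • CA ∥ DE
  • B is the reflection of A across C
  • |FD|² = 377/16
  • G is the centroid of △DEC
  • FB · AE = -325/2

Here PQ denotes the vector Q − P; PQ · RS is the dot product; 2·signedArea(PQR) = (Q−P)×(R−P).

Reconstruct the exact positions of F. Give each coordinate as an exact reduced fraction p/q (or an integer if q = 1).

1. F_x = -15/4  [line 10·x + -5·y + 195/2 = 0 ∩ |FG|² = 2137/144]
2. F_y = 12  [line 10·x + -5·y + 195/2 = 0 ∩ |FG|² = 2137/144]
   → F = (-15/4, 12)

F = (-15/4, 12)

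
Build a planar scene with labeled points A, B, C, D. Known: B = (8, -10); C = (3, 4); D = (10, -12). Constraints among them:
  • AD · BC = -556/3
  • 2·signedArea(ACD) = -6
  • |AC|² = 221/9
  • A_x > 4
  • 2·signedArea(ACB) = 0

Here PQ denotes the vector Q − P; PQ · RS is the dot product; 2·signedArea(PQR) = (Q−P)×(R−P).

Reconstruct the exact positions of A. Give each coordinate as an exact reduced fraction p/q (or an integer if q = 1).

1. A_x = 14/3  [2·signedArea(ACB) = 0 ∩ 2·signedArea(ACD) = -6]
2. A_y = -2/3  [2·signedArea(ACB) = 0 ∩ 2·signedArea(ACD) = -6]
   → A = (14/3, -2/3)

A = (14/3, -2/3)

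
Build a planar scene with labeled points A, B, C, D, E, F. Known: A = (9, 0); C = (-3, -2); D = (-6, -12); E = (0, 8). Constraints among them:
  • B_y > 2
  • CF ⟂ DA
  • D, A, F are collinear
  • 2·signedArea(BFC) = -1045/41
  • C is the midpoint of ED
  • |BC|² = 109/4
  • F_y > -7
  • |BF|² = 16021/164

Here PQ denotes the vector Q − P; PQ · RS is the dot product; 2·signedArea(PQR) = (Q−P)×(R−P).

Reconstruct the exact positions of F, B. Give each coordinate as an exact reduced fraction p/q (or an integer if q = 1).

1. F_x = 29/41  [D, A, F are collinear ∩ CF ⟂ DA]
2. F_y = -272/41  [D, A, F are collinear ∩ CF ⟂ DA]
   → F = (29/41, -272/41)
3. B_x = -3/2  [line -190/41·x + -152/41·y + 171/41 = 0 ∩ |BF|² = 16021/164]
4. B_y = 3  [line -190/41·x + -152/41·y + 171/41 = 0 ∩ |BF|² = 16021/164]
   → B = (-3/2, 3)

B = (-3/2, 3)
F = (29/41, -272/41)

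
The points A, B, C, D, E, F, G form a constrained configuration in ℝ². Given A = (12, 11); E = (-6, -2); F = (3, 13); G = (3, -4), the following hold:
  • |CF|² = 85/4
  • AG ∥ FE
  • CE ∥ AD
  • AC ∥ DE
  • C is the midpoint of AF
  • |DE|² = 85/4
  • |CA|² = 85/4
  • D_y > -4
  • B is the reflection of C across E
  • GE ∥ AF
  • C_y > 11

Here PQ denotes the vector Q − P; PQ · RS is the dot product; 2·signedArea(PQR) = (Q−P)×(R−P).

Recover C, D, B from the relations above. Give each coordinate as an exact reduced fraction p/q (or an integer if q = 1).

1. C_x = 15/2  [C is the midpoint of AF]
2. C_y = 12  [C is the midpoint of AF]
   → C = (15/2, 12)
3. D_x = -3/2  [AC ∥ DE ∩ CE ∥ AD]
4. D_y = -3  [AC ∥ DE ∩ CE ∥ AD]
   → D = (-3/2, -3)
5. B_x = -39/2  [B is the reflection of C across E]
6. B_y = -16  [B is the reflection of C across E]
   → B = (-39/2, -16)

B = (-39/2, -16)
C = (15/2, 12)
D = (-3/2, -3)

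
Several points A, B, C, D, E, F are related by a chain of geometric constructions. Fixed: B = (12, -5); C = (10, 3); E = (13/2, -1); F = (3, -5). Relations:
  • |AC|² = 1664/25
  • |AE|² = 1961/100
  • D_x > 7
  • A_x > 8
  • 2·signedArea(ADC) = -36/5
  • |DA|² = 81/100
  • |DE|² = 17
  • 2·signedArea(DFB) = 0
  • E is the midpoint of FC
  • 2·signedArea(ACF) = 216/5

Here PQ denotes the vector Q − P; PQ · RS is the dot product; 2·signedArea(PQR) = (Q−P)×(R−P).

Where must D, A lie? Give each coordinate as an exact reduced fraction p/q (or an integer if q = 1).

1. D_y = -5  [2·signedArea(DFB) = 0]
2. D_x = 15/2  [|DE|² = 17]
   → D = (15/2, -5)
3. A_x = 42/5  [2·signedArea(ADC) = -36/5 ∩ 2·signedArea(ACF) = 216/5]
4. A_y = -5  [2·signedArea(ADC) = -36/5 ∩ 2·signedArea(ACF) = 216/5]
   → A = (42/5, -5)

A = (42/5, -5)
D = (15/2, -5)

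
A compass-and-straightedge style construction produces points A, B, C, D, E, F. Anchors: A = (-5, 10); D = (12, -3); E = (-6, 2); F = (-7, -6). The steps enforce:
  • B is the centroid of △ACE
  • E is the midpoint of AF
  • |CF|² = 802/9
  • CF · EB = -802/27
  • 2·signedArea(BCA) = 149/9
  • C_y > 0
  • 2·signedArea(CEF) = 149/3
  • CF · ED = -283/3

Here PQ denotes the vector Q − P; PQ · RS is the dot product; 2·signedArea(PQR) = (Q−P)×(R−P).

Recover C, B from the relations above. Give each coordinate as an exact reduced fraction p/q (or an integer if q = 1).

B = (-11/3, 37/9)
C = (0, 1/3)

1. C_x = 0  [2·signedArea(CEF) = 149/3 ∩ CF · ED = -283/3]
2. C_y = 1/3  [2·signedArea(CEF) = 149/3 ∩ CF · ED = -283/3]
   → C = (0, 1/3)
3. B_x = -11/3  [CF · EB = -802/27 ∩ B is the centroid of △ACE]
4. B_y = 37/9  [CF · EB = -802/27 ∩ B is the centroid of △ACE]
   → B = (-11/3, 37/9)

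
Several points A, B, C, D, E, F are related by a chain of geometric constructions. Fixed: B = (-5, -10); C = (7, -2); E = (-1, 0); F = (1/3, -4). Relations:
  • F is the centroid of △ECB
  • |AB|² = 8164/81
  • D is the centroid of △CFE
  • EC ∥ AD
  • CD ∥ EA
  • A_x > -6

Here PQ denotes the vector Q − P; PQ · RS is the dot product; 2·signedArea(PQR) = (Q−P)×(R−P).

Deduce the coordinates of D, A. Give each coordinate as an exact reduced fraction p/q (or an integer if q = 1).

A = (-53/9, 0)
D = (19/9, -2)

1. D_x = 19/9  [D is the centroid of △CFE]
2. D_y = -2  [D is the centroid of △CFE]
   → D = (19/9, -2)
3. A_x = -53/9  [EC ∥ AD ∩ CD ∥ EA]
4. A_y = 0  [EC ∥ AD ∩ CD ∥ EA]
   → A = (-53/9, 0)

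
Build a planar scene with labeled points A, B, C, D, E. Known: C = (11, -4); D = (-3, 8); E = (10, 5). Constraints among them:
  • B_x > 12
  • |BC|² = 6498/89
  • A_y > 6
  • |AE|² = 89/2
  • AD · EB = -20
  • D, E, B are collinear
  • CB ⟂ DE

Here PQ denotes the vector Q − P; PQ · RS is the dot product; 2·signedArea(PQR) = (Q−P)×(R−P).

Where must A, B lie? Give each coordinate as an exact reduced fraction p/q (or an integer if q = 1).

1. B_x = 1150/89  [D, E, B are collinear ∩ CB ⟂ DE]
2. B_y = 385/89  [D, E, B are collinear ∩ CB ⟂ DE]
   → B = (1150/89, 385/89)
3. A_x = 7/2  [line -260/89·x + 60/89·y + 520/89 = 0 ∩ |AE|² = 89/2]
4. A_y = 13/2  [line -260/89·x + 60/89·y + 520/89 = 0 ∩ |AE|² = 89/2]
   → A = (7/2, 13/2)

A = (7/2, 13/2)
B = (1150/89, 385/89)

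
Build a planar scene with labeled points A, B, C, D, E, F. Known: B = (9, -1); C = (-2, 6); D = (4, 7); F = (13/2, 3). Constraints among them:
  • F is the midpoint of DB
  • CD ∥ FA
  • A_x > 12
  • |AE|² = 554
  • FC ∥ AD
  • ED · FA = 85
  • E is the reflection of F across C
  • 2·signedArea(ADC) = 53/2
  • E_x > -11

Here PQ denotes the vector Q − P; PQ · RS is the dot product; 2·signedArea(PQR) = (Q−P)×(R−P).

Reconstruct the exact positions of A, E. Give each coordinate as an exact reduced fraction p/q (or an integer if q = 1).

A = (25/2, 4)
E = (-21/2, 9)

1. A_x = 25/2  [FC ∥ AD ∩ CD ∥ FA]
2. A_y = 4  [FC ∥ AD ∩ CD ∥ FA]
   → A = (25/2, 4)
3. E_x = -21/2  [E is the reflection of F across C]
4. E_y = 9  [E is the reflection of F across C]
   → E = (-21/2, 9)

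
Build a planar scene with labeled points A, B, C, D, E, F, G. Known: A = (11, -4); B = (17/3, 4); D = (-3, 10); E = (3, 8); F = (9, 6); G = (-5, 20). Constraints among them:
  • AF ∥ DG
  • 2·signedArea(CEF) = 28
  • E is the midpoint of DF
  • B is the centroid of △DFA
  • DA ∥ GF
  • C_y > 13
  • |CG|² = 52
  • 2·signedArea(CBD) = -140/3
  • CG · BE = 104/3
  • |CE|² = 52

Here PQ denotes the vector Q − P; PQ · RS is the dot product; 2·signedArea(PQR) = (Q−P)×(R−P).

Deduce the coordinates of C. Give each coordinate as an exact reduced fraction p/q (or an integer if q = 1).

C = (-1, 14)

1. C_x = -1  [2·signedArea(CBD) = -140/3 ∩ CG · BE = 104/3]
2. C_y = 14  [2·signedArea(CBD) = -140/3 ∩ CG · BE = 104/3]
   → C = (-1, 14)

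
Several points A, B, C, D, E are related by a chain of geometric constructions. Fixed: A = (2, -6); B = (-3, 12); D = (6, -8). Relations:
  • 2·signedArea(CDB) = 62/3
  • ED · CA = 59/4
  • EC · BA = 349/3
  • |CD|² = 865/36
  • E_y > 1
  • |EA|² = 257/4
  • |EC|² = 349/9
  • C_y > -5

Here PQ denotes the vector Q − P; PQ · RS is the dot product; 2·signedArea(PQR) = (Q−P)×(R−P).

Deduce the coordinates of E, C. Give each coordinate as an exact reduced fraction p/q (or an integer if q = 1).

C = (19/6, -4)
E = (3/2, 2)

1. C_x = 19/6  [line -20·x + -9·y + 82/3 = 0 ∩ |CD|² = 865/36]
2. C_y = -4  [line -20·x + -9·y + 82/3 = 0 ∩ |CD|² = 865/36]
   → C = (19/6, -4)
3. E_x = 3/2  [EC · BA = 349/3 ∩ ED · CA = 59/4]
4. E_y = 2  [EC · BA = 349/3 ∩ ED · CA = 59/4]
   → E = (3/2, 2)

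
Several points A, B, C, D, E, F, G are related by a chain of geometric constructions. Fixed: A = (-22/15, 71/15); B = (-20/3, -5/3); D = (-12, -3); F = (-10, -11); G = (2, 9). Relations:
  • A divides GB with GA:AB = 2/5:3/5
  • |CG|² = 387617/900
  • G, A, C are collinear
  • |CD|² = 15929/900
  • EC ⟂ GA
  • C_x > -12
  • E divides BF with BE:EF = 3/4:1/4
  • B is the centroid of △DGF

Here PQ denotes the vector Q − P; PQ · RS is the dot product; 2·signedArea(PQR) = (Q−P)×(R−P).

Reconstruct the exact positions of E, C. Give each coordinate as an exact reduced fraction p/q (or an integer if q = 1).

C = (-1663/150, -533/75)
E = (-55/6, -26/3)

1. E_x = -55/6  [E divides BF with BE:EF = 3/4:1/4]
2. E_y = -26/3  [E divides BF with BE:EF = 3/4:1/4]
   → E = (-55/6, -26/3)
3. C_x = -1663/150  [G, A, C are collinear ∩ EC ⟂ GA]
4. C_y = -533/75  [G, A, C are collinear ∩ EC ⟂ GA]
   → C = (-1663/150, -533/75)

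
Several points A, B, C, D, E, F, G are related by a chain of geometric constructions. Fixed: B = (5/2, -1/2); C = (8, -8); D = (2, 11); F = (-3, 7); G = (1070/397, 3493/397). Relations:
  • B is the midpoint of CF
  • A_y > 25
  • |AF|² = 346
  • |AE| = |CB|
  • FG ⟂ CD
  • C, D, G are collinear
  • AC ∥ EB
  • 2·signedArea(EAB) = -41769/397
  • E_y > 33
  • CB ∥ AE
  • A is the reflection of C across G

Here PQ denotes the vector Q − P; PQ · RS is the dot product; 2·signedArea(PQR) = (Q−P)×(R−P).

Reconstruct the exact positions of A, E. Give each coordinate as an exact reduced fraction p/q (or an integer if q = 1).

A = (-1036/397, 10162/397)
E = (-6439/794, 26279/794)

1. A_x = -1036/397  [A is the reflection of C across G]
2. A_y = 10162/397  [A is the reflection of C across G]
   → A = (-1036/397, 10162/397)
3. E_x = -6439/794  [AC ∥ EB ∩ CB ∥ AE]
4. E_y = 26279/794  [AC ∥ EB ∩ CB ∥ AE]
   → E = (-6439/794, 26279/794)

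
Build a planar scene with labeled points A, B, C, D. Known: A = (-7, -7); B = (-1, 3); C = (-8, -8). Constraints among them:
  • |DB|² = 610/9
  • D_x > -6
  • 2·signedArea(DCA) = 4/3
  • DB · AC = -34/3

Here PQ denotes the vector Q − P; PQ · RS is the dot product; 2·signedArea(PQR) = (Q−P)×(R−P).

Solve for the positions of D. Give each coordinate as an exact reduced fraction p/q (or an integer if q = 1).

1. D_x = -16/3  [2·signedArea(DCA) = 4/3 ∩ DB · AC = -34/3]
2. D_y = -4  [2·signedArea(DCA) = 4/3 ∩ DB · AC = -34/3]
   → D = (-16/3, -4)

D = (-16/3, -4)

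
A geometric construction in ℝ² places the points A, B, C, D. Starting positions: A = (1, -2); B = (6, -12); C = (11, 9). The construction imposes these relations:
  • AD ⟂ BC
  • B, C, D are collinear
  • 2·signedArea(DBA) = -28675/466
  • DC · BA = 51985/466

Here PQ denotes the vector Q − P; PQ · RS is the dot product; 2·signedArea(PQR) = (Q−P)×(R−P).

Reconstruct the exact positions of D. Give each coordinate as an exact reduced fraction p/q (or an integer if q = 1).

D = (3721/466, -1707/466)

1. D_x = 3721/466  [B, C, D are collinear ∩ AD ⟂ BC]
2. D_y = -1707/466  [B, C, D are collinear ∩ AD ⟂ BC]
   → D = (3721/466, -1707/466)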